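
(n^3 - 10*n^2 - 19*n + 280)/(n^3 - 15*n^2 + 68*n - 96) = (n^2 - 2*n - 35)/(n^2 - 7*n + 12)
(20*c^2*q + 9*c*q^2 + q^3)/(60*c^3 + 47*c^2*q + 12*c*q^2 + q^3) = q/(3*c + q)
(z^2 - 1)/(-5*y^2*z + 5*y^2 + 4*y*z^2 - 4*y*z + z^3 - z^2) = (-z - 1)/(5*y^2 - 4*y*z - z^2)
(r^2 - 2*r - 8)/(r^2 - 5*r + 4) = (r + 2)/(r - 1)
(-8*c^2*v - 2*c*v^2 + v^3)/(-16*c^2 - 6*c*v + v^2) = v*(-4*c + v)/(-8*c + v)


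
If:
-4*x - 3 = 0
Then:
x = -3/4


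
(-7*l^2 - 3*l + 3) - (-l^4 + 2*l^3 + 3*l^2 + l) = l^4 - 2*l^3 - 10*l^2 - 4*l + 3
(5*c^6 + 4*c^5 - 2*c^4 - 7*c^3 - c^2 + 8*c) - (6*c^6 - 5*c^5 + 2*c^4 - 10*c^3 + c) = -c^6 + 9*c^5 - 4*c^4 + 3*c^3 - c^2 + 7*c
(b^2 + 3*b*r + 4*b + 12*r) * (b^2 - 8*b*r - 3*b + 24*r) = b^4 - 5*b^3*r + b^3 - 24*b^2*r^2 - 5*b^2*r - 12*b^2 - 24*b*r^2 + 60*b*r + 288*r^2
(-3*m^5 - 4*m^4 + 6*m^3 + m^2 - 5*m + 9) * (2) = -6*m^5 - 8*m^4 + 12*m^3 + 2*m^2 - 10*m + 18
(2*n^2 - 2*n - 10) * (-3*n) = -6*n^3 + 6*n^2 + 30*n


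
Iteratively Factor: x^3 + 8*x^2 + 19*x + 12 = (x + 4)*(x^2 + 4*x + 3) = (x + 3)*(x + 4)*(x + 1)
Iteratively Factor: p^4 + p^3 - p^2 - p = (p)*(p^3 + p^2 - p - 1) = p*(p - 1)*(p^2 + 2*p + 1) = p*(p - 1)*(p + 1)*(p + 1)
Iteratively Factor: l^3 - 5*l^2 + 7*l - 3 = (l - 1)*(l^2 - 4*l + 3) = (l - 3)*(l - 1)*(l - 1)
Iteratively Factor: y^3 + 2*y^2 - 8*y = (y + 4)*(y^2 - 2*y) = (y - 2)*(y + 4)*(y)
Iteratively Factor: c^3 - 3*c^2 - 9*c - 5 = (c + 1)*(c^2 - 4*c - 5) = (c + 1)^2*(c - 5)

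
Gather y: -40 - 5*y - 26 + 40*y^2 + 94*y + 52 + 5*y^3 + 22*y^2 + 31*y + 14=5*y^3 + 62*y^2 + 120*y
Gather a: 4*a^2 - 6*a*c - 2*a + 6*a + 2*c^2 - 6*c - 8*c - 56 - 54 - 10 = 4*a^2 + a*(4 - 6*c) + 2*c^2 - 14*c - 120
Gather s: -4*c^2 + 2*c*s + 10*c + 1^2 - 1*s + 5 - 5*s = -4*c^2 + 10*c + s*(2*c - 6) + 6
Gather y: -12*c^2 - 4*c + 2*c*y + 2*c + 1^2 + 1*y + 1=-12*c^2 - 2*c + y*(2*c + 1) + 2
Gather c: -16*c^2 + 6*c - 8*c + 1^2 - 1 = -16*c^2 - 2*c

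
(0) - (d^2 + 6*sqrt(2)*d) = -d^2 - 6*sqrt(2)*d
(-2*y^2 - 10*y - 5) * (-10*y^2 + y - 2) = 20*y^4 + 98*y^3 + 44*y^2 + 15*y + 10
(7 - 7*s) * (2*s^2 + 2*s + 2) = 14 - 14*s^3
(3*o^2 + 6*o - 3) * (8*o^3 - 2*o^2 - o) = 24*o^5 + 42*o^4 - 39*o^3 + 3*o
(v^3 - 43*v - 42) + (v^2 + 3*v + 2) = v^3 + v^2 - 40*v - 40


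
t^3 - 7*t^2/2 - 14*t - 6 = (t - 6)*(t + 1/2)*(t + 2)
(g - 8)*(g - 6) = g^2 - 14*g + 48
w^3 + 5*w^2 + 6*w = w*(w + 2)*(w + 3)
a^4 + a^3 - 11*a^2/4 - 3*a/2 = a*(a - 3/2)*(a + 1/2)*(a + 2)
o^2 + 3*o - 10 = (o - 2)*(o + 5)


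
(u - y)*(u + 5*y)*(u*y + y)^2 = u^4*y^2 + 4*u^3*y^3 + 2*u^3*y^2 - 5*u^2*y^4 + 8*u^2*y^3 + u^2*y^2 - 10*u*y^4 + 4*u*y^3 - 5*y^4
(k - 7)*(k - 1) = k^2 - 8*k + 7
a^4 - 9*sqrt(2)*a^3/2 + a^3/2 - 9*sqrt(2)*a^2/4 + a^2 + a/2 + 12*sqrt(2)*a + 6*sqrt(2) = (a + 1/2)*(a - 4*sqrt(2))*(a - 3*sqrt(2)/2)*(a + sqrt(2))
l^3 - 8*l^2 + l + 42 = (l - 7)*(l - 3)*(l + 2)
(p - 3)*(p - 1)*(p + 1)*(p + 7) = p^4 + 4*p^3 - 22*p^2 - 4*p + 21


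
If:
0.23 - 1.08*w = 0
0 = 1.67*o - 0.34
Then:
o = 0.20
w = 0.21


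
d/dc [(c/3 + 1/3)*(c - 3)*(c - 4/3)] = c^2 - 20*c/9 - 1/9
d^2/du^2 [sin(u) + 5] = -sin(u)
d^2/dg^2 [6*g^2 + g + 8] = 12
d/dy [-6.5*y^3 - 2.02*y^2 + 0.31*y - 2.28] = -19.5*y^2 - 4.04*y + 0.31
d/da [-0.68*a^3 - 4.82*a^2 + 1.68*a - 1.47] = -2.04*a^2 - 9.64*a + 1.68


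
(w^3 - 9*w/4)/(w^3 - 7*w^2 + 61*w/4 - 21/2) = w*(2*w + 3)/(2*w^2 - 11*w + 14)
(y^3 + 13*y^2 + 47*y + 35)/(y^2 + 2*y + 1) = (y^2 + 12*y + 35)/(y + 1)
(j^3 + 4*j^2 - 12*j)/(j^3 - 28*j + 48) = j/(j - 4)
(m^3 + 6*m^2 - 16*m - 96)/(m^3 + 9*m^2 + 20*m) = (m^2 + 2*m - 24)/(m*(m + 5))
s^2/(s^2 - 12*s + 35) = s^2/(s^2 - 12*s + 35)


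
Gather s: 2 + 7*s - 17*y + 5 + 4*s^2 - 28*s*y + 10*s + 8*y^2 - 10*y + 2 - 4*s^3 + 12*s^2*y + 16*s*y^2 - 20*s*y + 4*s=-4*s^3 + s^2*(12*y + 4) + s*(16*y^2 - 48*y + 21) + 8*y^2 - 27*y + 9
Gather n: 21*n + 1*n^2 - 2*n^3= -2*n^3 + n^2 + 21*n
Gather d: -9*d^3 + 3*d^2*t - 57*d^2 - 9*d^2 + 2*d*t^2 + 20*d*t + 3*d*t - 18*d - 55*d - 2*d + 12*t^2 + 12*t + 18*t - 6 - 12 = -9*d^3 + d^2*(3*t - 66) + d*(2*t^2 + 23*t - 75) + 12*t^2 + 30*t - 18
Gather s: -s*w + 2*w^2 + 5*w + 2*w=-s*w + 2*w^2 + 7*w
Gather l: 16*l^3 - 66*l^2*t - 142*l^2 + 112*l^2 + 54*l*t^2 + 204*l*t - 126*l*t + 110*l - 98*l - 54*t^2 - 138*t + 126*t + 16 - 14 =16*l^3 + l^2*(-66*t - 30) + l*(54*t^2 + 78*t + 12) - 54*t^2 - 12*t + 2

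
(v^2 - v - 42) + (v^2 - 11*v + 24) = 2*v^2 - 12*v - 18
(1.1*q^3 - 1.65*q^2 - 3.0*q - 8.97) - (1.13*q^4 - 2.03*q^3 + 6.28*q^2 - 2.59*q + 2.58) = -1.13*q^4 + 3.13*q^3 - 7.93*q^2 - 0.41*q - 11.55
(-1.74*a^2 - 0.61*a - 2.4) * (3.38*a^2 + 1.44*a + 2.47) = -5.8812*a^4 - 4.5674*a^3 - 13.2882*a^2 - 4.9627*a - 5.928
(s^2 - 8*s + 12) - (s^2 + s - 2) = 14 - 9*s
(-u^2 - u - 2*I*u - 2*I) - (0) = -u^2 - u - 2*I*u - 2*I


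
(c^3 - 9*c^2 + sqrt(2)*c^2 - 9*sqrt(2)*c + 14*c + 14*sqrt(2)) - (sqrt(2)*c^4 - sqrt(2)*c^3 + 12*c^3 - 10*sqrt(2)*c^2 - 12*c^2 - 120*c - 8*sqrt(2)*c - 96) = -sqrt(2)*c^4 - 11*c^3 + sqrt(2)*c^3 + 3*c^2 + 11*sqrt(2)*c^2 - sqrt(2)*c + 134*c + 14*sqrt(2) + 96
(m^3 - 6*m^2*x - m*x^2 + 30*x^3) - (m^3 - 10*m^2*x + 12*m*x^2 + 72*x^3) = 4*m^2*x - 13*m*x^2 - 42*x^3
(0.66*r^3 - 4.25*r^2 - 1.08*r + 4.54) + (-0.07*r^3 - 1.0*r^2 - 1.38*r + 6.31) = 0.59*r^3 - 5.25*r^2 - 2.46*r + 10.85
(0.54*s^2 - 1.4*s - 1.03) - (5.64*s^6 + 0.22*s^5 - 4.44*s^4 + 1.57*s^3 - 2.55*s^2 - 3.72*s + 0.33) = -5.64*s^6 - 0.22*s^5 + 4.44*s^4 - 1.57*s^3 + 3.09*s^2 + 2.32*s - 1.36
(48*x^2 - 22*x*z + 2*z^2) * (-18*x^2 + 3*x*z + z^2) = -864*x^4 + 540*x^3*z - 54*x^2*z^2 - 16*x*z^3 + 2*z^4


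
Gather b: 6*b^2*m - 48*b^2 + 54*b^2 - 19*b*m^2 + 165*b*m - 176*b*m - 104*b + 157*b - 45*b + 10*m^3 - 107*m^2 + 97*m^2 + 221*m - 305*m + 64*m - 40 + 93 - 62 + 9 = b^2*(6*m + 6) + b*(-19*m^2 - 11*m + 8) + 10*m^3 - 10*m^2 - 20*m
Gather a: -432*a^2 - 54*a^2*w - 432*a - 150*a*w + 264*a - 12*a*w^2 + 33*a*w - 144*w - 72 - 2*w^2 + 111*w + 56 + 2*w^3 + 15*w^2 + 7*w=a^2*(-54*w - 432) + a*(-12*w^2 - 117*w - 168) + 2*w^3 + 13*w^2 - 26*w - 16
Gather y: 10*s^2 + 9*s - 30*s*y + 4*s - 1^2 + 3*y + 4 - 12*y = 10*s^2 + 13*s + y*(-30*s - 9) + 3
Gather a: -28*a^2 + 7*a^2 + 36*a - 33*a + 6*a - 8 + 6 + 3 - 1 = -21*a^2 + 9*a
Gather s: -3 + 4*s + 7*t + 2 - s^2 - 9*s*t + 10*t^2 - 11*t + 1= -s^2 + s*(4 - 9*t) + 10*t^2 - 4*t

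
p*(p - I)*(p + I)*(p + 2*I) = p^4 + 2*I*p^3 + p^2 + 2*I*p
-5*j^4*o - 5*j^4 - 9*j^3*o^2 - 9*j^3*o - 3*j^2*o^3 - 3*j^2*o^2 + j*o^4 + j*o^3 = (-5*j + o)*(j + o)^2*(j*o + j)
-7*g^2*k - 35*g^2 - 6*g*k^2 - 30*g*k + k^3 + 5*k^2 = (-7*g + k)*(g + k)*(k + 5)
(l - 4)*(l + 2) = l^2 - 2*l - 8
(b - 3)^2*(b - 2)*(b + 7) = b^4 - b^3 - 35*b^2 + 129*b - 126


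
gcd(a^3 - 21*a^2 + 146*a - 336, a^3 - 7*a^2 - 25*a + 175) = a - 7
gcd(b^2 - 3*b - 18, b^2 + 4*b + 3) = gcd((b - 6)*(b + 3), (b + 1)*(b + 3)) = b + 3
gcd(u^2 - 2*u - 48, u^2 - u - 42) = u + 6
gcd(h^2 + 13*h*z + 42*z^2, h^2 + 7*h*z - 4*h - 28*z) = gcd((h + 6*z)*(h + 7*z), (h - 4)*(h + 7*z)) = h + 7*z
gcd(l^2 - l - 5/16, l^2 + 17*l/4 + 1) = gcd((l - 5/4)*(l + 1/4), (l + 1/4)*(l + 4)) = l + 1/4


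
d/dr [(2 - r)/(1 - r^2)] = (r^2 - 2*r*(r - 2) - 1)/(r^2 - 1)^2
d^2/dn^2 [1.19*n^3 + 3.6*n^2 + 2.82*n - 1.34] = 7.14*n + 7.2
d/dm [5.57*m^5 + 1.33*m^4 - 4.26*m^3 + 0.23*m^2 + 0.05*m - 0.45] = 27.85*m^4 + 5.32*m^3 - 12.78*m^2 + 0.46*m + 0.05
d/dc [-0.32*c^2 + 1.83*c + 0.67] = 1.83 - 0.64*c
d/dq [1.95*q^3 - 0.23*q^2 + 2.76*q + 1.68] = 5.85*q^2 - 0.46*q + 2.76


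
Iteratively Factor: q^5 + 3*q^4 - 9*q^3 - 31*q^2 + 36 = (q - 3)*(q^4 + 6*q^3 + 9*q^2 - 4*q - 12) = (q - 3)*(q + 2)*(q^3 + 4*q^2 + q - 6) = (q - 3)*(q - 1)*(q + 2)*(q^2 + 5*q + 6) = (q - 3)*(q - 1)*(q + 2)^2*(q + 3)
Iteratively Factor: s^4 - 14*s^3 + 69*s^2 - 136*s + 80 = (s - 4)*(s^3 - 10*s^2 + 29*s - 20) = (s - 5)*(s - 4)*(s^2 - 5*s + 4) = (s - 5)*(s - 4)^2*(s - 1)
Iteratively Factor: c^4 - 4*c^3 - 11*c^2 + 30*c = (c - 5)*(c^3 + c^2 - 6*c) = (c - 5)*(c - 2)*(c^2 + 3*c) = c*(c - 5)*(c - 2)*(c + 3)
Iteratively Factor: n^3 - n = (n + 1)*(n^2 - n) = n*(n + 1)*(n - 1)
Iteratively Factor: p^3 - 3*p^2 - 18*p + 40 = (p - 5)*(p^2 + 2*p - 8) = (p - 5)*(p - 2)*(p + 4)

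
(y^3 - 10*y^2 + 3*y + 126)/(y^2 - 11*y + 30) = (y^2 - 4*y - 21)/(y - 5)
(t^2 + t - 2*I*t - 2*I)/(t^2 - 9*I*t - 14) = (t + 1)/(t - 7*I)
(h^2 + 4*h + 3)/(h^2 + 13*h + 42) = (h^2 + 4*h + 3)/(h^2 + 13*h + 42)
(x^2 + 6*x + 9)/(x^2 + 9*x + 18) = (x + 3)/(x + 6)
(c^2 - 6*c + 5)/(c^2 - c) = (c - 5)/c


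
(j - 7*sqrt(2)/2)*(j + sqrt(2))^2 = j^3 - 3*sqrt(2)*j^2/2 - 12*j - 7*sqrt(2)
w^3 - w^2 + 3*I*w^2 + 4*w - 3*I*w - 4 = (w - 1)*(w - I)*(w + 4*I)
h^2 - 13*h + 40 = (h - 8)*(h - 5)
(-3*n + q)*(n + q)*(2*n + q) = -6*n^3 - 7*n^2*q + q^3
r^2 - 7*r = r*(r - 7)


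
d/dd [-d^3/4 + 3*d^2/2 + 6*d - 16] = -3*d^2/4 + 3*d + 6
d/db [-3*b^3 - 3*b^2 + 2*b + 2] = -9*b^2 - 6*b + 2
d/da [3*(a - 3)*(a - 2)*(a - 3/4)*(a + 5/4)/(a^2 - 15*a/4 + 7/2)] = 3*(128*a^3 - 496*a^2 + 560*a + 93)/(4*(16*a^2 - 56*a + 49))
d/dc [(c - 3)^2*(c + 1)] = (c - 3)*(3*c - 1)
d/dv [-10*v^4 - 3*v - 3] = -40*v^3 - 3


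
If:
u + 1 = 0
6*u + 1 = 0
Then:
No Solution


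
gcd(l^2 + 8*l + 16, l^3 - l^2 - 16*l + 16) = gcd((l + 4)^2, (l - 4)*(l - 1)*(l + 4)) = l + 4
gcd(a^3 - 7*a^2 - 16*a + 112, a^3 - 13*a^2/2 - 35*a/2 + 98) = a^2 - 3*a - 28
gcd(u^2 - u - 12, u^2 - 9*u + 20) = u - 4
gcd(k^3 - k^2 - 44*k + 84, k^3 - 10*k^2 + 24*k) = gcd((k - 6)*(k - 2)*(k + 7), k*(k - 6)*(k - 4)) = k - 6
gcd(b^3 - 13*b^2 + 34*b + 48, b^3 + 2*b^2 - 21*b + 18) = 1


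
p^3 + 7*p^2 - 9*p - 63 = (p - 3)*(p + 3)*(p + 7)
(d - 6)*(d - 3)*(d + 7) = d^3 - 2*d^2 - 45*d + 126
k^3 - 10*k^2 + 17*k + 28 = (k - 7)*(k - 4)*(k + 1)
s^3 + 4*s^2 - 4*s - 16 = (s - 2)*(s + 2)*(s + 4)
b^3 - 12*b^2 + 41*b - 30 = (b - 6)*(b - 5)*(b - 1)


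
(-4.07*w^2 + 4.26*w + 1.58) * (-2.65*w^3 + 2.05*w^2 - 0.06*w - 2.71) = 10.7855*w^5 - 19.6325*w^4 + 4.7902*w^3 + 14.0131*w^2 - 11.6394*w - 4.2818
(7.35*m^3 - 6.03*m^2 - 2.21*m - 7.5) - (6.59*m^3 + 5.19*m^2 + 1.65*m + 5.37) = 0.76*m^3 - 11.22*m^2 - 3.86*m - 12.87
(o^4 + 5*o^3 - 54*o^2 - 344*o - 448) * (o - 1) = o^5 + 4*o^4 - 59*o^3 - 290*o^2 - 104*o + 448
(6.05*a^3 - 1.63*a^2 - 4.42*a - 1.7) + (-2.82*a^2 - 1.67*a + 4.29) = 6.05*a^3 - 4.45*a^2 - 6.09*a + 2.59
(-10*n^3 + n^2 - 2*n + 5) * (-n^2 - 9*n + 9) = 10*n^5 + 89*n^4 - 97*n^3 + 22*n^2 - 63*n + 45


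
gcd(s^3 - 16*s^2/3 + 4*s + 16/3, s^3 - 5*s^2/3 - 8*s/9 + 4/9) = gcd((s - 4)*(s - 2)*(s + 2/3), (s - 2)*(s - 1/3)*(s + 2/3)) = s^2 - 4*s/3 - 4/3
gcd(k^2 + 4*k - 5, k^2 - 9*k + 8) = k - 1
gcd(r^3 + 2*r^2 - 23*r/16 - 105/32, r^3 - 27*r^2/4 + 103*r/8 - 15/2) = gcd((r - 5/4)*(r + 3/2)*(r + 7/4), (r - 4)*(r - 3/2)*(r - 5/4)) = r - 5/4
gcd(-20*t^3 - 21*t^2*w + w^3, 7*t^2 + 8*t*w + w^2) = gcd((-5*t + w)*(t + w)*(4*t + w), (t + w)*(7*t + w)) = t + w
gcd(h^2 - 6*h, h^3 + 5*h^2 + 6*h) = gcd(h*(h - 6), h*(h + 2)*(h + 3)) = h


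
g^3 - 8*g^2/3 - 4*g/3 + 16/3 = (g - 2)^2*(g + 4/3)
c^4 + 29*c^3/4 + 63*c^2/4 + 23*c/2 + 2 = (c + 1/4)*(c + 1)*(c + 2)*(c + 4)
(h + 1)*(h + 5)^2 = h^3 + 11*h^2 + 35*h + 25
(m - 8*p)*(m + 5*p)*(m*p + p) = m^3*p - 3*m^2*p^2 + m^2*p - 40*m*p^3 - 3*m*p^2 - 40*p^3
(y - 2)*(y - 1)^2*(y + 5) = y^4 + y^3 - 15*y^2 + 23*y - 10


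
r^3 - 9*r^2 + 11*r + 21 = (r - 7)*(r - 3)*(r + 1)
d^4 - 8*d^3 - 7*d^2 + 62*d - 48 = (d - 8)*(d - 2)*(d - 1)*(d + 3)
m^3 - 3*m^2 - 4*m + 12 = (m - 3)*(m - 2)*(m + 2)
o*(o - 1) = o^2 - o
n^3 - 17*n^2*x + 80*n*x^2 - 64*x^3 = (n - 8*x)^2*(n - x)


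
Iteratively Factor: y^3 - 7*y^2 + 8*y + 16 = (y - 4)*(y^2 - 3*y - 4) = (y - 4)^2*(y + 1)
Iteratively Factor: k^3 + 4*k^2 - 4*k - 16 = (k + 2)*(k^2 + 2*k - 8) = (k - 2)*(k + 2)*(k + 4)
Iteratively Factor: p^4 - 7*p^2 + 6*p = (p - 2)*(p^3 + 2*p^2 - 3*p) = p*(p - 2)*(p^2 + 2*p - 3) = p*(p - 2)*(p - 1)*(p + 3)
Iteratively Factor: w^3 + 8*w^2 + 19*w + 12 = (w + 1)*(w^2 + 7*w + 12) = (w + 1)*(w + 4)*(w + 3)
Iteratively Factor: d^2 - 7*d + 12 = (d - 3)*(d - 4)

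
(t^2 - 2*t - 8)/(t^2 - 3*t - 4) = (t + 2)/(t + 1)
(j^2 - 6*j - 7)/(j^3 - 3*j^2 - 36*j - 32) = (j - 7)/(j^2 - 4*j - 32)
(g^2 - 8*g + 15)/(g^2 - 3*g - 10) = (g - 3)/(g + 2)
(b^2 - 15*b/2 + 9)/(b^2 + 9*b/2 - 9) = (b - 6)/(b + 6)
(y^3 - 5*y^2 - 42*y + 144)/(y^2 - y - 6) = (y^2 - 2*y - 48)/(y + 2)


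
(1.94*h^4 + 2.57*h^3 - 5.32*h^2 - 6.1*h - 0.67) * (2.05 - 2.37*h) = -4.5978*h^5 - 2.1139*h^4 + 17.8769*h^3 + 3.551*h^2 - 10.9171*h - 1.3735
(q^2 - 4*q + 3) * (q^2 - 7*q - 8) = q^4 - 11*q^3 + 23*q^2 + 11*q - 24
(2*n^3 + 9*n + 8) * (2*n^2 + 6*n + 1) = 4*n^5 + 12*n^4 + 20*n^3 + 70*n^2 + 57*n + 8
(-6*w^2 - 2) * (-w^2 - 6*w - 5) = 6*w^4 + 36*w^3 + 32*w^2 + 12*w + 10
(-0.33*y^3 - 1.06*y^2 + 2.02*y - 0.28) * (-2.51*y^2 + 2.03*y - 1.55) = 0.8283*y^5 + 1.9907*y^4 - 6.7105*y^3 + 6.4464*y^2 - 3.6994*y + 0.434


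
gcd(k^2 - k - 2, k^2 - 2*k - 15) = 1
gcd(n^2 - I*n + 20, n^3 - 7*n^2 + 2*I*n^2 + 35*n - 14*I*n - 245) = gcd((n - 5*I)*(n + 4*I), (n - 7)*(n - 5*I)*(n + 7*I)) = n - 5*I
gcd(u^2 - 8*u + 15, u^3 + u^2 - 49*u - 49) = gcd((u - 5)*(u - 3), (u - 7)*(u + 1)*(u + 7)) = 1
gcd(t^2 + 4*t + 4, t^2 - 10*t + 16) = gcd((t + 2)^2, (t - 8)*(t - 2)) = 1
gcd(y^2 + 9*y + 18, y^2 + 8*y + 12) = y + 6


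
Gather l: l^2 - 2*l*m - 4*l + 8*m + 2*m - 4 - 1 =l^2 + l*(-2*m - 4) + 10*m - 5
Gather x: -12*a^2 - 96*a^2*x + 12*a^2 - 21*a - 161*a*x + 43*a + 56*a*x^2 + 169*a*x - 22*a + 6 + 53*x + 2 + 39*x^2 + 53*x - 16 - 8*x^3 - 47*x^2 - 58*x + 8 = -8*x^3 + x^2*(56*a - 8) + x*(-96*a^2 + 8*a + 48)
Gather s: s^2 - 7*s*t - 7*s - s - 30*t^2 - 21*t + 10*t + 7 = s^2 + s*(-7*t - 8) - 30*t^2 - 11*t + 7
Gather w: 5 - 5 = 0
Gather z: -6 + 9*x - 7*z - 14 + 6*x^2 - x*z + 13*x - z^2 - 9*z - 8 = 6*x^2 + 22*x - z^2 + z*(-x - 16) - 28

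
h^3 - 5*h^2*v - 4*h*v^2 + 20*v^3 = (h - 5*v)*(h - 2*v)*(h + 2*v)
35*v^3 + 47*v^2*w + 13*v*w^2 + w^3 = (v + w)*(5*v + w)*(7*v + w)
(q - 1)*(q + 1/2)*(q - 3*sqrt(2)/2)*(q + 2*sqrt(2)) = q^4 - q^3/2 + sqrt(2)*q^3/2 - 13*q^2/2 - sqrt(2)*q^2/4 - sqrt(2)*q/4 + 3*q + 3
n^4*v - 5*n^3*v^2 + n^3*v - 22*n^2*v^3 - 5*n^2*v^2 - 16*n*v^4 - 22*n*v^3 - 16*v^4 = (n - 8*v)*(n + v)*(n + 2*v)*(n*v + v)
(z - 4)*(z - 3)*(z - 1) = z^3 - 8*z^2 + 19*z - 12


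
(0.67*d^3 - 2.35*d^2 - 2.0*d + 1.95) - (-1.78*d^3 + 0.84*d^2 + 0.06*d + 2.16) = 2.45*d^3 - 3.19*d^2 - 2.06*d - 0.21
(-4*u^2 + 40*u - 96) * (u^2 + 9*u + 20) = -4*u^4 + 4*u^3 + 184*u^2 - 64*u - 1920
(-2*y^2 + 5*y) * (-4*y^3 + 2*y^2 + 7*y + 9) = 8*y^5 - 24*y^4 - 4*y^3 + 17*y^2 + 45*y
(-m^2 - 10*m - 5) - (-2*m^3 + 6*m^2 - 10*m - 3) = 2*m^3 - 7*m^2 - 2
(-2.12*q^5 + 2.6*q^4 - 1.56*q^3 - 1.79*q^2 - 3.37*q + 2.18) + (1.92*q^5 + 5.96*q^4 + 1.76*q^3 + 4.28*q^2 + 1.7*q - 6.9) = -0.2*q^5 + 8.56*q^4 + 0.2*q^3 + 2.49*q^2 - 1.67*q - 4.72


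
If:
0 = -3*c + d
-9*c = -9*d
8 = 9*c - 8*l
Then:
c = 0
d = 0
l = -1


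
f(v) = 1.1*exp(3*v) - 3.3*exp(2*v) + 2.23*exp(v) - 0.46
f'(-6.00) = 0.01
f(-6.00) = -0.45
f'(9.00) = 1755325856259.51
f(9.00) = 585036404833.24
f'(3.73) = 227556.95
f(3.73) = 74002.96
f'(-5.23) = 0.01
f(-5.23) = -0.45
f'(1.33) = 92.46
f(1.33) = 20.25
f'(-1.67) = 0.21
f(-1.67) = -0.15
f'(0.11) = -1.14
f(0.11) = -0.55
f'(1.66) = 309.24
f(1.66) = 80.01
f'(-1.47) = 0.20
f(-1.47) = -0.11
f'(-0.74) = -0.08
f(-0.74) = -0.03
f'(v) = 3.3*exp(3*v) - 6.6*exp(2*v) + 2.23*exp(v)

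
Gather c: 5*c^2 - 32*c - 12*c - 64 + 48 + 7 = 5*c^2 - 44*c - 9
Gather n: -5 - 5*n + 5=-5*n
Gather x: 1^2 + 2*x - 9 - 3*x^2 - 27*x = -3*x^2 - 25*x - 8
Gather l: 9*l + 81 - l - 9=8*l + 72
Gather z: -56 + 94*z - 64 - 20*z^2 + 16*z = -20*z^2 + 110*z - 120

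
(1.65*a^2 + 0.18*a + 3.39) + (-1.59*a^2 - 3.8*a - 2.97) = 0.0599999999999998*a^2 - 3.62*a + 0.42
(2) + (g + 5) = g + 7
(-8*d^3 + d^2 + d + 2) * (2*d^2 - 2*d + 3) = -16*d^5 + 18*d^4 - 24*d^3 + 5*d^2 - d + 6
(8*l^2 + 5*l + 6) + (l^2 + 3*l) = 9*l^2 + 8*l + 6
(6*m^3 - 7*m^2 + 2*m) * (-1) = -6*m^3 + 7*m^2 - 2*m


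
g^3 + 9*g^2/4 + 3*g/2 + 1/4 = (g + 1/4)*(g + 1)^2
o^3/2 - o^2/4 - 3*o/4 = o*(o/2 + 1/2)*(o - 3/2)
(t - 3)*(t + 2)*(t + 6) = t^3 + 5*t^2 - 12*t - 36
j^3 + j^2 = j^2*(j + 1)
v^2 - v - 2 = (v - 2)*(v + 1)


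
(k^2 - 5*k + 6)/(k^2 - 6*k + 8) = (k - 3)/(k - 4)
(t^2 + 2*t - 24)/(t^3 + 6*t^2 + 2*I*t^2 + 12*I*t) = (t - 4)/(t*(t + 2*I))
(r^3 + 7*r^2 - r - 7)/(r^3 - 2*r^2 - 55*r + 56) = (r + 1)/(r - 8)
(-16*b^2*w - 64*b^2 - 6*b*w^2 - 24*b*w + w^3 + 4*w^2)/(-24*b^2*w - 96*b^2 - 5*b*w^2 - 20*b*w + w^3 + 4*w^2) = (2*b + w)/(3*b + w)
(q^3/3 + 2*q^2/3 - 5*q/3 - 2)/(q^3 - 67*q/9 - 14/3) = 3*(-q^3 - 2*q^2 + 5*q + 6)/(-9*q^3 + 67*q + 42)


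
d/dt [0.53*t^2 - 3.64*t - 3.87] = 1.06*t - 3.64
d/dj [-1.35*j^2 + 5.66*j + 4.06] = 5.66 - 2.7*j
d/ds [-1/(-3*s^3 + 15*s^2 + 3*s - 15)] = (-3*s^2 + 10*s + 1)/(3*(s^3 - 5*s^2 - s + 5)^2)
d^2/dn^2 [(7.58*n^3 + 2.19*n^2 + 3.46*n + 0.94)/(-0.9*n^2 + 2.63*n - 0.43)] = (7.105427357601e-15*n^5 - 2.8421709430404e-14*n^4 - 114.965944*n^3 + 51.950112*n^2 + 12.974748*n - 20.911902)/(0.729*n^6 - 6.3909*n^5 + 19.72053*n^4 - 24.298307*n^3 + 9.422031*n^2 - 1.458861*n + 0.079507)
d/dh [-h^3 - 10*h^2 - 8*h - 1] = -3*h^2 - 20*h - 8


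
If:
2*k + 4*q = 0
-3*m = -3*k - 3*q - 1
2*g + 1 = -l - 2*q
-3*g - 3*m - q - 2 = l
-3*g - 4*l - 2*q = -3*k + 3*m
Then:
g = -18/23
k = -14/23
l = -1/23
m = 2/69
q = 7/23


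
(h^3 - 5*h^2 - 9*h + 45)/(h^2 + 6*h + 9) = (h^2 - 8*h + 15)/(h + 3)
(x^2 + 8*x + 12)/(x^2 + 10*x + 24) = (x + 2)/(x + 4)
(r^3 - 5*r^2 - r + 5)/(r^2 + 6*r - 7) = (r^2 - 4*r - 5)/(r + 7)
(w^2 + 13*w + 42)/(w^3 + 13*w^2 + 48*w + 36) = (w + 7)/(w^2 + 7*w + 6)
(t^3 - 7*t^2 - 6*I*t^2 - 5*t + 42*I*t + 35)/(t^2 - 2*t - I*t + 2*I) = (t^2 - t*(7 + 5*I) + 35*I)/(t - 2)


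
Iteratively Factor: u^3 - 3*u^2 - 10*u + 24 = (u - 4)*(u^2 + u - 6) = (u - 4)*(u + 3)*(u - 2)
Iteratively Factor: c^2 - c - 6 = (c + 2)*(c - 3)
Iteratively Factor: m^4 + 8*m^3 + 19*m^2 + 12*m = (m + 3)*(m^3 + 5*m^2 + 4*m) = (m + 1)*(m + 3)*(m^2 + 4*m) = (m + 1)*(m + 3)*(m + 4)*(m)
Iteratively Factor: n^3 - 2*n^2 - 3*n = (n + 1)*(n^2 - 3*n) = n*(n + 1)*(n - 3)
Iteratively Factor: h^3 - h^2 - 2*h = (h - 2)*(h^2 + h) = h*(h - 2)*(h + 1)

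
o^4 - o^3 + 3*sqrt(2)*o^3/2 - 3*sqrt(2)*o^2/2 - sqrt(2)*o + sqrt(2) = (o - 1)*(o - sqrt(2)/2)*(o + sqrt(2))^2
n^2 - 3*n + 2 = (n - 2)*(n - 1)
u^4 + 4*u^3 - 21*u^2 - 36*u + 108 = (u - 3)*(u - 2)*(u + 3)*(u + 6)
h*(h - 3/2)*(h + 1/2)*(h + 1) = h^4 - 7*h^2/4 - 3*h/4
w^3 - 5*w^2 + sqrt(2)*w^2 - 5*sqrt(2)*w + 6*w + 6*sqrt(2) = (w - 3)*(w - 2)*(w + sqrt(2))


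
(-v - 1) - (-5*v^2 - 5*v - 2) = 5*v^2 + 4*v + 1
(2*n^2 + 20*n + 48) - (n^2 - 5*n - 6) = n^2 + 25*n + 54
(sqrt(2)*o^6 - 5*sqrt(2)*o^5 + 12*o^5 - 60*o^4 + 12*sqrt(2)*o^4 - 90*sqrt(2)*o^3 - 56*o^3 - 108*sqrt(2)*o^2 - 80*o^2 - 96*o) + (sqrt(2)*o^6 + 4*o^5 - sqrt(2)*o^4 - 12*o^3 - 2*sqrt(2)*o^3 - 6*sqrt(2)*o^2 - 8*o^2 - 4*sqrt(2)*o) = 2*sqrt(2)*o^6 - 5*sqrt(2)*o^5 + 16*o^5 - 60*o^4 + 11*sqrt(2)*o^4 - 92*sqrt(2)*o^3 - 68*o^3 - 114*sqrt(2)*o^2 - 88*o^2 - 96*o - 4*sqrt(2)*o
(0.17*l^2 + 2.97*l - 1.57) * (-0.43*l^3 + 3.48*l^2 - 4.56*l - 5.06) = -0.0731*l^5 - 0.6855*l^4 + 10.2355*l^3 - 19.867*l^2 - 7.869*l + 7.9442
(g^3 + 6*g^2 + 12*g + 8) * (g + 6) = g^4 + 12*g^3 + 48*g^2 + 80*g + 48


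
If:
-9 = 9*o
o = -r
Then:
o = -1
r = 1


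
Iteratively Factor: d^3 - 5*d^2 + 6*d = (d - 3)*(d^2 - 2*d) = d*(d - 3)*(d - 2)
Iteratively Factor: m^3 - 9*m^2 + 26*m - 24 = (m - 2)*(m^2 - 7*m + 12) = (m - 3)*(m - 2)*(m - 4)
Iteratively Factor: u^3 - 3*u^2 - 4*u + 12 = (u - 2)*(u^2 - u - 6) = (u - 3)*(u - 2)*(u + 2)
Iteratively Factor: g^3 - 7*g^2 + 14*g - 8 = (g - 1)*(g^2 - 6*g + 8) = (g - 4)*(g - 1)*(g - 2)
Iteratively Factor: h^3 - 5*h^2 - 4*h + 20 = (h - 5)*(h^2 - 4) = (h - 5)*(h - 2)*(h + 2)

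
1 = 1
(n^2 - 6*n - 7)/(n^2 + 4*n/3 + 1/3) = 3*(n - 7)/(3*n + 1)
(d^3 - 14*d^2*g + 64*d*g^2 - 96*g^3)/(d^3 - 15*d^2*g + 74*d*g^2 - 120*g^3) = (d - 4*g)/(d - 5*g)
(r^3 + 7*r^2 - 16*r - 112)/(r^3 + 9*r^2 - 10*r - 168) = (r + 4)/(r + 6)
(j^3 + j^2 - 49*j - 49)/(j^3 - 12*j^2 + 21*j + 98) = (j^2 + 8*j + 7)/(j^2 - 5*j - 14)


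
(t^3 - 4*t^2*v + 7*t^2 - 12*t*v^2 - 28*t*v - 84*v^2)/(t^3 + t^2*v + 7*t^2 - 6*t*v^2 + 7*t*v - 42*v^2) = (t^2 - 4*t*v - 12*v^2)/(t^2 + t*v - 6*v^2)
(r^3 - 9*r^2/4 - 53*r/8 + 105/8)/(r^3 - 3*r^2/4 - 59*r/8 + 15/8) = (4*r - 7)/(4*r - 1)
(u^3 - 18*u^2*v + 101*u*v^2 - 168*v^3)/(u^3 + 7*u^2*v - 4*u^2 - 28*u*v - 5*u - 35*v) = (-u^3 + 18*u^2*v - 101*u*v^2 + 168*v^3)/(-u^3 - 7*u^2*v + 4*u^2 + 28*u*v + 5*u + 35*v)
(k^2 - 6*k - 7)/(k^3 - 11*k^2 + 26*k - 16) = (k^2 - 6*k - 7)/(k^3 - 11*k^2 + 26*k - 16)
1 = 1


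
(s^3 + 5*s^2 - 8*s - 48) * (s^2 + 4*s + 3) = s^5 + 9*s^4 + 15*s^3 - 65*s^2 - 216*s - 144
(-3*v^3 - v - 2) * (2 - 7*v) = 21*v^4 - 6*v^3 + 7*v^2 + 12*v - 4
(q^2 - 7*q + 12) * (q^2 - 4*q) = q^4 - 11*q^3 + 40*q^2 - 48*q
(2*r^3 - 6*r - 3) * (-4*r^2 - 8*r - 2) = -8*r^5 - 16*r^4 + 20*r^3 + 60*r^2 + 36*r + 6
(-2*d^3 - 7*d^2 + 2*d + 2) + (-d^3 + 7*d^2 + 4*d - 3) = -3*d^3 + 6*d - 1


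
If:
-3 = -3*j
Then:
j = 1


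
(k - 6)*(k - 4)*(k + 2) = k^3 - 8*k^2 + 4*k + 48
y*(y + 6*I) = y^2 + 6*I*y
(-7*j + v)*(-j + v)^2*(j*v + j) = -7*j^4*v - 7*j^4 + 15*j^3*v^2 + 15*j^3*v - 9*j^2*v^3 - 9*j^2*v^2 + j*v^4 + j*v^3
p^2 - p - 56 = (p - 8)*(p + 7)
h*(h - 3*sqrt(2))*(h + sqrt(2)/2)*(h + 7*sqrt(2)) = h^4 + 9*sqrt(2)*h^3/2 - 38*h^2 - 21*sqrt(2)*h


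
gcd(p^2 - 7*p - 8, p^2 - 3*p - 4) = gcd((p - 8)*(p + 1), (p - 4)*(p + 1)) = p + 1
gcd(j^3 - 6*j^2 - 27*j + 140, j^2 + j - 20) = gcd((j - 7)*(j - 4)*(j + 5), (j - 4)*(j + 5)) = j^2 + j - 20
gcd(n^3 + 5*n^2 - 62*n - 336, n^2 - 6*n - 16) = n - 8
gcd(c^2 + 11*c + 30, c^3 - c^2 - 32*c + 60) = c + 6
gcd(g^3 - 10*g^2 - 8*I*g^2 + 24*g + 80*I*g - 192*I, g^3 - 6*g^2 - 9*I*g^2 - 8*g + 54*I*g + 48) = g^2 + g*(-6 - 8*I) + 48*I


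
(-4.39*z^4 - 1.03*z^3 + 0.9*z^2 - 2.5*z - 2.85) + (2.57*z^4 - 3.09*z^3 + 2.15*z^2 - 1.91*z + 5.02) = -1.82*z^4 - 4.12*z^3 + 3.05*z^2 - 4.41*z + 2.17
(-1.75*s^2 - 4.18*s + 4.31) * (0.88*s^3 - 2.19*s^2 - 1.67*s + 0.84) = -1.54*s^5 + 0.1541*s^4 + 15.8695*s^3 - 3.9283*s^2 - 10.7089*s + 3.6204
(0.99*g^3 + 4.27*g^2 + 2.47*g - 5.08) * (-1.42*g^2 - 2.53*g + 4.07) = -1.4058*g^5 - 8.5681*g^4 - 10.2812*g^3 + 18.3434*g^2 + 22.9053*g - 20.6756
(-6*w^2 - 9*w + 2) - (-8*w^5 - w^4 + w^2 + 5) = 8*w^5 + w^4 - 7*w^2 - 9*w - 3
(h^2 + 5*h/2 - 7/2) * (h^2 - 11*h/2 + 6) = h^4 - 3*h^3 - 45*h^2/4 + 137*h/4 - 21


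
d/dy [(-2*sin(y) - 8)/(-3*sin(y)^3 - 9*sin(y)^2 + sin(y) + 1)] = 2*(-6*sin(y)^3 - 45*sin(y)^2 - 72*sin(y) + 3)*cos(y)/(3*sin(y)^3 + 9*sin(y)^2 - sin(y) - 1)^2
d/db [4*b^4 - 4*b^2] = 16*b^3 - 8*b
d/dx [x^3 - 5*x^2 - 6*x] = 3*x^2 - 10*x - 6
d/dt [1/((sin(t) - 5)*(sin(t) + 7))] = -2*(sin(t) + 1)*cos(t)/((sin(t) - 5)^2*(sin(t) + 7)^2)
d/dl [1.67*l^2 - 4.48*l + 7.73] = 3.34*l - 4.48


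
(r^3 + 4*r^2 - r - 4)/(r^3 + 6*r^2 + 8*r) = (r^2 - 1)/(r*(r + 2))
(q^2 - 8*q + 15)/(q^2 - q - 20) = (q - 3)/(q + 4)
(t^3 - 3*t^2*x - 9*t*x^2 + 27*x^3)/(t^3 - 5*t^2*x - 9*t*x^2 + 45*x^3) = (-t + 3*x)/(-t + 5*x)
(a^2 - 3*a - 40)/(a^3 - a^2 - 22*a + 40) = (a - 8)/(a^2 - 6*a + 8)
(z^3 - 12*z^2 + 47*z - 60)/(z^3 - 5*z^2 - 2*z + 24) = (z - 5)/(z + 2)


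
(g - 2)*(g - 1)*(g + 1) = g^3 - 2*g^2 - g + 2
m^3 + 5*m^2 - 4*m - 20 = (m - 2)*(m + 2)*(m + 5)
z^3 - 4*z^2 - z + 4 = (z - 4)*(z - 1)*(z + 1)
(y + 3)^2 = y^2 + 6*y + 9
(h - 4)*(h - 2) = h^2 - 6*h + 8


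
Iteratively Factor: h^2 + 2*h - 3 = (h + 3)*(h - 1)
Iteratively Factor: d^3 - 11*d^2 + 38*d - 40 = (d - 2)*(d^2 - 9*d + 20) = (d - 5)*(d - 2)*(d - 4)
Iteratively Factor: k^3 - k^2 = (k)*(k^2 - k) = k^2*(k - 1)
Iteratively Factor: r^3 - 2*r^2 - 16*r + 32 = (r + 4)*(r^2 - 6*r + 8) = (r - 4)*(r + 4)*(r - 2)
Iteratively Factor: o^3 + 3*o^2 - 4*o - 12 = (o - 2)*(o^2 + 5*o + 6) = (o - 2)*(o + 3)*(o + 2)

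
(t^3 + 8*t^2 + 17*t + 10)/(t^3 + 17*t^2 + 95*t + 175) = (t^2 + 3*t + 2)/(t^2 + 12*t + 35)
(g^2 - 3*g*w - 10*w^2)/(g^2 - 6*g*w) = (g^2 - 3*g*w - 10*w^2)/(g*(g - 6*w))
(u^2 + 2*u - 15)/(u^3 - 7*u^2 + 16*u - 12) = (u + 5)/(u^2 - 4*u + 4)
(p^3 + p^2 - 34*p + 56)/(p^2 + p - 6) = (p^2 + 3*p - 28)/(p + 3)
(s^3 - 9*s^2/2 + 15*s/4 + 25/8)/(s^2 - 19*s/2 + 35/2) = (s^2 - 2*s - 5/4)/(s - 7)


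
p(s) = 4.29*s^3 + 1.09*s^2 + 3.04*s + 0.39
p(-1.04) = -6.42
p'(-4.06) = 206.33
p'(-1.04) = 14.69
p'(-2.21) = 61.08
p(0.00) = 0.39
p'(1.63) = 40.79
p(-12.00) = -7292.25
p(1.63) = 26.82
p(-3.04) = -119.30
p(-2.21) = -47.31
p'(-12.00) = 1830.16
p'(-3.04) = 115.35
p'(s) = 12.87*s^2 + 2.18*s + 3.04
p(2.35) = 69.23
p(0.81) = 5.85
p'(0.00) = 3.04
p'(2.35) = 79.24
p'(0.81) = 13.25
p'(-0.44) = 4.57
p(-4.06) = -281.09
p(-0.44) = -1.10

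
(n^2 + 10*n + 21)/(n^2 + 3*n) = (n + 7)/n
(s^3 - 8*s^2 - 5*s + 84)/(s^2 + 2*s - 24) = (s^2 - 4*s - 21)/(s + 6)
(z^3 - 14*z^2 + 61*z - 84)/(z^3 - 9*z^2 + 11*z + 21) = (z - 4)/(z + 1)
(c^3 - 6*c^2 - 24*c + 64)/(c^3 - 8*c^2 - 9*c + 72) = (c^2 + 2*c - 8)/(c^2 - 9)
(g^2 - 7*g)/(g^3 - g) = (g - 7)/(g^2 - 1)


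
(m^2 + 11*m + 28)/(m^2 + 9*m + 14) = (m + 4)/(m + 2)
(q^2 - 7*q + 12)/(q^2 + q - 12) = (q - 4)/(q + 4)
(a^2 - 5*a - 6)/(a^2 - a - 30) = (a + 1)/(a + 5)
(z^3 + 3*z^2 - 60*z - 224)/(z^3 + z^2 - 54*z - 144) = (z^2 + 11*z + 28)/(z^2 + 9*z + 18)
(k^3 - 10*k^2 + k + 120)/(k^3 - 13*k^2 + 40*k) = (k + 3)/k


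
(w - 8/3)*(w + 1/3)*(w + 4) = w^3 + 5*w^2/3 - 92*w/9 - 32/9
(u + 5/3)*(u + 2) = u^2 + 11*u/3 + 10/3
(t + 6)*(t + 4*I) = t^2 + 6*t + 4*I*t + 24*I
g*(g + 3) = g^2 + 3*g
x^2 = x^2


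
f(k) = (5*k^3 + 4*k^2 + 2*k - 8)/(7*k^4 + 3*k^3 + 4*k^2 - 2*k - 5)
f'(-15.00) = 0.00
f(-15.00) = -0.05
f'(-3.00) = -0.07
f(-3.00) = -0.22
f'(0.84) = 21.21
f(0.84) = -0.38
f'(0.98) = 1.24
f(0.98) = 0.41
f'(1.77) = -0.17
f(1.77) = 0.40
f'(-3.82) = -0.04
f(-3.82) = -0.17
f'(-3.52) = -0.05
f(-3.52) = -0.18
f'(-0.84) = -122.50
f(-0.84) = -8.12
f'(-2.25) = -0.17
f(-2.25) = -0.30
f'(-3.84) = -0.04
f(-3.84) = -0.17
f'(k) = (15*k^2 + 8*k + 2)/(7*k^4 + 3*k^3 + 4*k^2 - 2*k - 5) + (-28*k^3 - 9*k^2 - 8*k + 2)*(5*k^3 + 4*k^2 + 2*k - 8)/(7*k^4 + 3*k^3 + 4*k^2 - 2*k - 5)^2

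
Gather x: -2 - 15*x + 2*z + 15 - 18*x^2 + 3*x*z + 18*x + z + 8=-18*x^2 + x*(3*z + 3) + 3*z + 21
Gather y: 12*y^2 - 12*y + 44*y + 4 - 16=12*y^2 + 32*y - 12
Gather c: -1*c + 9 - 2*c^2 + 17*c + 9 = -2*c^2 + 16*c + 18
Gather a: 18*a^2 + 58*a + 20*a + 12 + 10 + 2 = 18*a^2 + 78*a + 24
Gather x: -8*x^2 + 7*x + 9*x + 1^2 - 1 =-8*x^2 + 16*x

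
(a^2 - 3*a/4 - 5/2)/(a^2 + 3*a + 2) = (4*a^2 - 3*a - 10)/(4*(a^2 + 3*a + 2))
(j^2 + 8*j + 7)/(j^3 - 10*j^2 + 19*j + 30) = (j + 7)/(j^2 - 11*j + 30)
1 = 1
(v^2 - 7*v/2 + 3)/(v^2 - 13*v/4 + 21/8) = 4*(v - 2)/(4*v - 7)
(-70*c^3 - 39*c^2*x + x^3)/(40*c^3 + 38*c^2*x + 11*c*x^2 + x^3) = (-7*c + x)/(4*c + x)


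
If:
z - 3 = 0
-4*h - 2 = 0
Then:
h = -1/2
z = 3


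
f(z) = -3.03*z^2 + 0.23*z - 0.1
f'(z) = 0.23 - 6.06*z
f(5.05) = -76.21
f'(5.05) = -30.37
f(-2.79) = -24.33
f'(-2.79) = 17.14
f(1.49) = -6.48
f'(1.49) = -8.80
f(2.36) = -16.43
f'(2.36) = -14.07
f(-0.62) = -1.41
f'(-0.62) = 3.99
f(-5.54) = -94.37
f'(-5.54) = 33.80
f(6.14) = -112.92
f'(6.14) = -36.98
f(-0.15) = -0.20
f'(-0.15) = 1.14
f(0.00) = -0.10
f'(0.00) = 0.23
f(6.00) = -107.80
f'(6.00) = -36.13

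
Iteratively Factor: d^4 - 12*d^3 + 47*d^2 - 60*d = (d - 5)*(d^3 - 7*d^2 + 12*d) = (d - 5)*(d - 3)*(d^2 - 4*d) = d*(d - 5)*(d - 3)*(d - 4)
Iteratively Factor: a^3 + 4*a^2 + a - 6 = (a - 1)*(a^2 + 5*a + 6) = (a - 1)*(a + 3)*(a + 2)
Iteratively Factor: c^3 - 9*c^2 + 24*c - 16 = (c - 4)*(c^2 - 5*c + 4) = (c - 4)^2*(c - 1)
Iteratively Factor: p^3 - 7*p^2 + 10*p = (p)*(p^2 - 7*p + 10) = p*(p - 2)*(p - 5)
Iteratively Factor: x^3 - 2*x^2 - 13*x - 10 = (x + 1)*(x^2 - 3*x - 10) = (x - 5)*(x + 1)*(x + 2)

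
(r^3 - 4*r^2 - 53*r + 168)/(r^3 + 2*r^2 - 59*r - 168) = (r - 3)/(r + 3)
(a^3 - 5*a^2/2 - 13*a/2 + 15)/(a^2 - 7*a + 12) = (a^2 + a/2 - 5)/(a - 4)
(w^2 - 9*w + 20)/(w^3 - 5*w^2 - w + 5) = (w - 4)/(w^2 - 1)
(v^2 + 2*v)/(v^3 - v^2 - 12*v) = (v + 2)/(v^2 - v - 12)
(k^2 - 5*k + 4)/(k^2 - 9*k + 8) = (k - 4)/(k - 8)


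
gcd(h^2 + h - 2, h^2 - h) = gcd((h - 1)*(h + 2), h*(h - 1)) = h - 1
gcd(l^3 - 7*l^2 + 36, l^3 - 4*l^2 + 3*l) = l - 3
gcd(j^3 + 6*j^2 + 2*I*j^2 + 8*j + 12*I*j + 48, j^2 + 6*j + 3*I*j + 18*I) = j + 6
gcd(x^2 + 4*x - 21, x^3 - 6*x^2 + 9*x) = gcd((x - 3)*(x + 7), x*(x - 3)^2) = x - 3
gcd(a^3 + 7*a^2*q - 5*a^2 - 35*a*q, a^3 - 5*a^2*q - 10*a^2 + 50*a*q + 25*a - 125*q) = a - 5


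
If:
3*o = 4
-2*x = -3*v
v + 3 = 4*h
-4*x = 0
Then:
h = 3/4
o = 4/3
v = 0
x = 0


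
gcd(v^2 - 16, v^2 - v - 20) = v + 4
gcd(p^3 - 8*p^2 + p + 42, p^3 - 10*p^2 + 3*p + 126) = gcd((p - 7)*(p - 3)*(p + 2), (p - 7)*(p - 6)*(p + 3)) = p - 7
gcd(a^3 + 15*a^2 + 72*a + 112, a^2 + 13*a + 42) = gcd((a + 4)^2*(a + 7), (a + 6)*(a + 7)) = a + 7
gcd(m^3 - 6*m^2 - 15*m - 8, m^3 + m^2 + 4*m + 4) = m + 1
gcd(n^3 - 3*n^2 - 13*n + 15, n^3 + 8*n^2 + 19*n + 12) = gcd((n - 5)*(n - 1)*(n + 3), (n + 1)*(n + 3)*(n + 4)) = n + 3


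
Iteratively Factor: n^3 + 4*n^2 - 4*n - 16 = (n + 2)*(n^2 + 2*n - 8) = (n + 2)*(n + 4)*(n - 2)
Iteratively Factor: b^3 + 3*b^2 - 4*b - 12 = (b + 3)*(b^2 - 4) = (b - 2)*(b + 3)*(b + 2)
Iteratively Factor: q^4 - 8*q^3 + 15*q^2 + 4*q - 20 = (q - 2)*(q^3 - 6*q^2 + 3*q + 10) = (q - 5)*(q - 2)*(q^2 - q - 2) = (q - 5)*(q - 2)^2*(q + 1)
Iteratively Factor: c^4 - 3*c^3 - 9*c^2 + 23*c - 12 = (c - 4)*(c^3 + c^2 - 5*c + 3) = (c - 4)*(c + 3)*(c^2 - 2*c + 1) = (c - 4)*(c - 1)*(c + 3)*(c - 1)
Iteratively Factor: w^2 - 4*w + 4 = (w - 2)*(w - 2)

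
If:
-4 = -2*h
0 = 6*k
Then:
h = 2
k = 0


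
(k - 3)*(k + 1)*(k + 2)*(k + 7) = k^4 + 7*k^3 - 7*k^2 - 55*k - 42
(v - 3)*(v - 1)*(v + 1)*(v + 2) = v^4 - v^3 - 7*v^2 + v + 6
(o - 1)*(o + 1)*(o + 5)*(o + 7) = o^4 + 12*o^3 + 34*o^2 - 12*o - 35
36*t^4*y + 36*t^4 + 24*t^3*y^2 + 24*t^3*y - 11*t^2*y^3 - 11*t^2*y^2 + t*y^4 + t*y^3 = (-6*t + y)^2*(t + y)*(t*y + t)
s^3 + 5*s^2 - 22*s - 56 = (s - 4)*(s + 2)*(s + 7)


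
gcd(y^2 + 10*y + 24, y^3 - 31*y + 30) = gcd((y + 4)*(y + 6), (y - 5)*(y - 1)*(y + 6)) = y + 6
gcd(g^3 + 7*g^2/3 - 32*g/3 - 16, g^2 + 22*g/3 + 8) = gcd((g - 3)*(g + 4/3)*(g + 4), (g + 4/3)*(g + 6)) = g + 4/3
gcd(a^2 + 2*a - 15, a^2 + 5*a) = a + 5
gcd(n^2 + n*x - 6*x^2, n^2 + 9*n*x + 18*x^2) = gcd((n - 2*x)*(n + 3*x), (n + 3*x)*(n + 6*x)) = n + 3*x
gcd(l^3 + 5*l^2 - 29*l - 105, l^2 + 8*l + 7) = l + 7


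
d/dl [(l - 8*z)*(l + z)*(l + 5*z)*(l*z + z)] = z*(4*l^3 - 6*l^2*z + 3*l^2 - 86*l*z^2 - 4*l*z - 40*z^3 - 43*z^2)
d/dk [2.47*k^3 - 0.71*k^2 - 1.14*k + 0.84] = 7.41*k^2 - 1.42*k - 1.14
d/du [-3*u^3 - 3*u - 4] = -9*u^2 - 3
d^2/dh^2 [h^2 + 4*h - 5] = 2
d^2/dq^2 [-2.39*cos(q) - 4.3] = 2.39*cos(q)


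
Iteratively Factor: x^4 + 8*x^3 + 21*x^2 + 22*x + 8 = (x + 4)*(x^3 + 4*x^2 + 5*x + 2) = (x + 1)*(x + 4)*(x^2 + 3*x + 2) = (x + 1)^2*(x + 4)*(x + 2)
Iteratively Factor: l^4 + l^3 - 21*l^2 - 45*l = (l - 5)*(l^3 + 6*l^2 + 9*l) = l*(l - 5)*(l^2 + 6*l + 9) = l*(l - 5)*(l + 3)*(l + 3)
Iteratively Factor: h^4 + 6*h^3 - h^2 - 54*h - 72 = (h + 3)*(h^3 + 3*h^2 - 10*h - 24) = (h + 2)*(h + 3)*(h^2 + h - 12) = (h + 2)*(h + 3)*(h + 4)*(h - 3)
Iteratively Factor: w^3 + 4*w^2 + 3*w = (w)*(w^2 + 4*w + 3) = w*(w + 1)*(w + 3)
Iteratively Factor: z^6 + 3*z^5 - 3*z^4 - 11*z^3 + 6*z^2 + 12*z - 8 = (z + 2)*(z^5 + z^4 - 5*z^3 - z^2 + 8*z - 4) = (z - 1)*(z + 2)*(z^4 + 2*z^3 - 3*z^2 - 4*z + 4) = (z - 1)*(z + 2)^2*(z^3 - 3*z + 2) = (z - 1)^2*(z + 2)^2*(z^2 + z - 2) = (z - 1)^3*(z + 2)^2*(z + 2)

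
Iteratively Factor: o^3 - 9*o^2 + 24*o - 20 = (o - 2)*(o^2 - 7*o + 10) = (o - 2)^2*(o - 5)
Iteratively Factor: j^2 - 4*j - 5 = (j - 5)*(j + 1)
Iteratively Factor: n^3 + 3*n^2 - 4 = (n + 2)*(n^2 + n - 2) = (n - 1)*(n + 2)*(n + 2)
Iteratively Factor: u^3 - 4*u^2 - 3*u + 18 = (u - 3)*(u^2 - u - 6) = (u - 3)^2*(u + 2)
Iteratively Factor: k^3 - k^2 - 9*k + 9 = (k + 3)*(k^2 - 4*k + 3) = (k - 3)*(k + 3)*(k - 1)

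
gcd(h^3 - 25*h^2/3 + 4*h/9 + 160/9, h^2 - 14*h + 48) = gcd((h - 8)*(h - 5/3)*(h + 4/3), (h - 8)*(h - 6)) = h - 8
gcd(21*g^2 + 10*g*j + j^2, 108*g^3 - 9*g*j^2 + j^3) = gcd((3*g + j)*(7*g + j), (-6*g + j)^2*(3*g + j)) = 3*g + j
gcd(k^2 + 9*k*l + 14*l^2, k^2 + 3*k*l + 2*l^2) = k + 2*l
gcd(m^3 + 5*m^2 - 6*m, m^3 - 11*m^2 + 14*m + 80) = 1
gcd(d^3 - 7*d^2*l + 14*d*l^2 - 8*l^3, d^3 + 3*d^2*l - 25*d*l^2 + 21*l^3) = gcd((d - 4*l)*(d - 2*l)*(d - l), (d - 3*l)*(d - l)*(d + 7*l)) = d - l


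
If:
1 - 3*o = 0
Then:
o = 1/3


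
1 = 1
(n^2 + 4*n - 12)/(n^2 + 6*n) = (n - 2)/n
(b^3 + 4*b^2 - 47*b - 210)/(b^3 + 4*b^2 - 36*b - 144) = (b^2 - 2*b - 35)/(b^2 - 2*b - 24)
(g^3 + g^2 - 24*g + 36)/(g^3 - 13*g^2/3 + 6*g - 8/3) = 3*(g^2 + 3*g - 18)/(3*g^2 - 7*g + 4)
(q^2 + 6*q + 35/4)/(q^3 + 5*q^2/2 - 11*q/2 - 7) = (q + 5/2)/(q^2 - q - 2)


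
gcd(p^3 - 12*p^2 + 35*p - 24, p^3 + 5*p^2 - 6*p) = p - 1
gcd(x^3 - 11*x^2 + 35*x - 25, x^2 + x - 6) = 1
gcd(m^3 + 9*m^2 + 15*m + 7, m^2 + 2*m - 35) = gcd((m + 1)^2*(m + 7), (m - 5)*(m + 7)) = m + 7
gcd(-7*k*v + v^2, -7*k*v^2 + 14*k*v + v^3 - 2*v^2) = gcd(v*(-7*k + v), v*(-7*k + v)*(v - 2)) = -7*k*v + v^2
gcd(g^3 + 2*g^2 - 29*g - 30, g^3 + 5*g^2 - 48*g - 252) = g + 6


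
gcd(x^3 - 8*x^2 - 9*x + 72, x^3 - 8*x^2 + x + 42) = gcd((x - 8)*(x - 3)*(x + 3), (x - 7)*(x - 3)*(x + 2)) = x - 3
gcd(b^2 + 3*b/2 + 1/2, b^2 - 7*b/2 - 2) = b + 1/2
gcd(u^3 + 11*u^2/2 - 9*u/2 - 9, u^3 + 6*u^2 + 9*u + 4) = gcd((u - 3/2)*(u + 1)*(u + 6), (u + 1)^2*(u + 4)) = u + 1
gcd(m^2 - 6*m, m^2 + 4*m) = m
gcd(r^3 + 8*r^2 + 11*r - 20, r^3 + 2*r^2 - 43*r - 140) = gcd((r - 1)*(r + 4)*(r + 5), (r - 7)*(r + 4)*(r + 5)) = r^2 + 9*r + 20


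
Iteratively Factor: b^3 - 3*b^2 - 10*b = (b - 5)*(b^2 + 2*b) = (b - 5)*(b + 2)*(b)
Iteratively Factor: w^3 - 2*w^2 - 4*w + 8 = (w + 2)*(w^2 - 4*w + 4) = (w - 2)*(w + 2)*(w - 2)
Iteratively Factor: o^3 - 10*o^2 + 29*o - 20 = (o - 5)*(o^2 - 5*o + 4) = (o - 5)*(o - 4)*(o - 1)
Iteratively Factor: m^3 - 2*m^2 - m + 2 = (m - 1)*(m^2 - m - 2) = (m - 2)*(m - 1)*(m + 1)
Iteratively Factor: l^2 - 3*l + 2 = (l - 2)*(l - 1)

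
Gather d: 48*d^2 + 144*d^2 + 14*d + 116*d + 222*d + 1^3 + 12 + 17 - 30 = 192*d^2 + 352*d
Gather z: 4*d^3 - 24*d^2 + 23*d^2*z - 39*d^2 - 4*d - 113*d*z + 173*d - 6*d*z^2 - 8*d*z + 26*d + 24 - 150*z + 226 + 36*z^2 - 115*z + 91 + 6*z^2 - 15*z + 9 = 4*d^3 - 63*d^2 + 195*d + z^2*(42 - 6*d) + z*(23*d^2 - 121*d - 280) + 350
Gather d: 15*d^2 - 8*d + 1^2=15*d^2 - 8*d + 1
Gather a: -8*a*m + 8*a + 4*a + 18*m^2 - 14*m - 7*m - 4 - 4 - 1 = a*(12 - 8*m) + 18*m^2 - 21*m - 9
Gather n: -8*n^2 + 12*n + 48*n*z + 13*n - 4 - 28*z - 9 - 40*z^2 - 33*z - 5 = -8*n^2 + n*(48*z + 25) - 40*z^2 - 61*z - 18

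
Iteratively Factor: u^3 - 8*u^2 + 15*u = (u - 3)*(u^2 - 5*u) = u*(u - 3)*(u - 5)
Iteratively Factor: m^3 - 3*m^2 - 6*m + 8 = (m + 2)*(m^2 - 5*m + 4) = (m - 1)*(m + 2)*(m - 4)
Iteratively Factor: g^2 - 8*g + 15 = (g - 5)*(g - 3)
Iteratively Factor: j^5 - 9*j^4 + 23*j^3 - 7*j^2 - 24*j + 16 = (j + 1)*(j^4 - 10*j^3 + 33*j^2 - 40*j + 16) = (j - 4)*(j + 1)*(j^3 - 6*j^2 + 9*j - 4) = (j - 4)*(j - 1)*(j + 1)*(j^2 - 5*j + 4) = (j - 4)^2*(j - 1)*(j + 1)*(j - 1)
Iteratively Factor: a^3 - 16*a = (a)*(a^2 - 16) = a*(a - 4)*(a + 4)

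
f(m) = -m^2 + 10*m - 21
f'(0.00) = 10.00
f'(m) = 10 - 2*m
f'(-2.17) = 14.34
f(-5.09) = -97.81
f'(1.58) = 6.84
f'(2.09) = 5.82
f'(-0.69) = 11.38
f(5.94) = 3.12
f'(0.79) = 8.42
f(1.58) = -7.70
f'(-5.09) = 20.18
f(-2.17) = -47.41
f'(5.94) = -1.88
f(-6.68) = -132.42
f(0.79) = -13.72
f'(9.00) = -8.00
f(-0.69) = -28.38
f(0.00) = -21.00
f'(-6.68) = 23.36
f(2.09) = -4.47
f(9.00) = -12.00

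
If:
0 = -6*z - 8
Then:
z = -4/3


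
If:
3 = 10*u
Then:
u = 3/10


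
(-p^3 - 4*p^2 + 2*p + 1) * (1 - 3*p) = 3*p^4 + 11*p^3 - 10*p^2 - p + 1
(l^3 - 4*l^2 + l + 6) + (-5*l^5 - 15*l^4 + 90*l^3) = -5*l^5 - 15*l^4 + 91*l^3 - 4*l^2 + l + 6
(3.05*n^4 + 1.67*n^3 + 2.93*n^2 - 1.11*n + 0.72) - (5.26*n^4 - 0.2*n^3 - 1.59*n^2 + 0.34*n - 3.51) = -2.21*n^4 + 1.87*n^3 + 4.52*n^2 - 1.45*n + 4.23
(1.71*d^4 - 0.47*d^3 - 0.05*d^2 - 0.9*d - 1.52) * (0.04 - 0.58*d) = -0.9918*d^5 + 0.341*d^4 + 0.0102*d^3 + 0.52*d^2 + 0.8456*d - 0.0608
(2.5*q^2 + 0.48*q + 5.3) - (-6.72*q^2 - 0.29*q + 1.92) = 9.22*q^2 + 0.77*q + 3.38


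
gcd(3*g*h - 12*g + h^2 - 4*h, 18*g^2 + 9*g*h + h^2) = 3*g + h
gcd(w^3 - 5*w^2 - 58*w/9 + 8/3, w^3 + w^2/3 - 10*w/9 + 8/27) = w^2 + w - 4/9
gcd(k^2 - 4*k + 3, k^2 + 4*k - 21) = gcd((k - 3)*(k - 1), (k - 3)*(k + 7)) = k - 3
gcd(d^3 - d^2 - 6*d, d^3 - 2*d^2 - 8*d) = d^2 + 2*d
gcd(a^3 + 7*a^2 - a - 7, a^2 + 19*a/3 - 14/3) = a + 7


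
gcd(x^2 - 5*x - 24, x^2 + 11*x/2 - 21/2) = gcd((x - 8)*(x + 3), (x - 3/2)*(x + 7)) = 1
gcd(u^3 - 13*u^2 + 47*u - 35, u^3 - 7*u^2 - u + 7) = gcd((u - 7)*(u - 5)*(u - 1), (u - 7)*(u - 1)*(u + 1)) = u^2 - 8*u + 7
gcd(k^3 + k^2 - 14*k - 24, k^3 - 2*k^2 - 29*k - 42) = k^2 + 5*k + 6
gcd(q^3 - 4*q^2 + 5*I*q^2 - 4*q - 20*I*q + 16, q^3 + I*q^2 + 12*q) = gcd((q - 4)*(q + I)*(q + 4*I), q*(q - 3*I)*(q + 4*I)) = q + 4*I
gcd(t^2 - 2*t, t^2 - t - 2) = t - 2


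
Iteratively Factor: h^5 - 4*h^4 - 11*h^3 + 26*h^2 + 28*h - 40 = (h - 1)*(h^4 - 3*h^3 - 14*h^2 + 12*h + 40) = (h - 1)*(h + 2)*(h^3 - 5*h^2 - 4*h + 20) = (h - 1)*(h + 2)^2*(h^2 - 7*h + 10) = (h - 2)*(h - 1)*(h + 2)^2*(h - 5)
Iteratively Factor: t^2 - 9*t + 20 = (t - 5)*(t - 4)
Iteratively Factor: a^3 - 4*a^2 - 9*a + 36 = (a + 3)*(a^2 - 7*a + 12) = (a - 4)*(a + 3)*(a - 3)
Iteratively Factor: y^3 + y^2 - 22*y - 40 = (y + 4)*(y^2 - 3*y - 10) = (y + 2)*(y + 4)*(y - 5)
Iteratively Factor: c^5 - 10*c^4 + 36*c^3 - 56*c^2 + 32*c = (c - 4)*(c^4 - 6*c^3 + 12*c^2 - 8*c) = (c - 4)*(c - 2)*(c^3 - 4*c^2 + 4*c) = (c - 4)*(c - 2)^2*(c^2 - 2*c) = (c - 4)*(c - 2)^3*(c)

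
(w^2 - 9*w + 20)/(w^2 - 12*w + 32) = (w - 5)/(w - 8)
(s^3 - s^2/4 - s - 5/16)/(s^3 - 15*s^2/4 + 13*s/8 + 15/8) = (s + 1/2)/(s - 3)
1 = 1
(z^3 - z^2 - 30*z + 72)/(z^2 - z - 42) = (z^2 - 7*z + 12)/(z - 7)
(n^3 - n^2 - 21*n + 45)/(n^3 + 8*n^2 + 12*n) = (n^3 - n^2 - 21*n + 45)/(n*(n^2 + 8*n + 12))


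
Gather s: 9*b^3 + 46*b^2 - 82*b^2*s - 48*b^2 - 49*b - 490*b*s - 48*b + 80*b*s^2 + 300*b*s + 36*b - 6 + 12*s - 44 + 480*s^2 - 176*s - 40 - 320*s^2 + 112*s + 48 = 9*b^3 - 2*b^2 - 61*b + s^2*(80*b + 160) + s*(-82*b^2 - 190*b - 52) - 42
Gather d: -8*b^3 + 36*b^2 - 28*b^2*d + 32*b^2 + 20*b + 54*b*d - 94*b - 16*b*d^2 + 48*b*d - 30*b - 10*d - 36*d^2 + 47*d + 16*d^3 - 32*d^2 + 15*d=-8*b^3 + 68*b^2 - 104*b + 16*d^3 + d^2*(-16*b - 68) + d*(-28*b^2 + 102*b + 52)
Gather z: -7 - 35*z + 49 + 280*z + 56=245*z + 98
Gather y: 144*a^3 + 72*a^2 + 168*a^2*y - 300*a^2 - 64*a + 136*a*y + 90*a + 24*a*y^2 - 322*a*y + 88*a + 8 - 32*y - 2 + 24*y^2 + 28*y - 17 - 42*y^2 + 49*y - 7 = 144*a^3 - 228*a^2 + 114*a + y^2*(24*a - 18) + y*(168*a^2 - 186*a + 45) - 18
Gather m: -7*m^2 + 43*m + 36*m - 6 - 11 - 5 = -7*m^2 + 79*m - 22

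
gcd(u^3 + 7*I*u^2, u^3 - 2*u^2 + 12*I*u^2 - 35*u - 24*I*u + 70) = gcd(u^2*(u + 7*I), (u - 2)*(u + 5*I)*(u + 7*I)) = u + 7*I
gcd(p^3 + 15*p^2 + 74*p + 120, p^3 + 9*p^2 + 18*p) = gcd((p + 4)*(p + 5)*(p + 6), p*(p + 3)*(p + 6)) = p + 6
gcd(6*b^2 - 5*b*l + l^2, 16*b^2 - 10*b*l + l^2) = 2*b - l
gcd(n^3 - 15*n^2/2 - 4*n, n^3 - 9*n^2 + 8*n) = n^2 - 8*n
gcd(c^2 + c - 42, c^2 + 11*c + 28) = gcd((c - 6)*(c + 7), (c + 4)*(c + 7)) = c + 7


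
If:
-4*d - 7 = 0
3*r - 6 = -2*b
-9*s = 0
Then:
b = 3 - 3*r/2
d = -7/4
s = 0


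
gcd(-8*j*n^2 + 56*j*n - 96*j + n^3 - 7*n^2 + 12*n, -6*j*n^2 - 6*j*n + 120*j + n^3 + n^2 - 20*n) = n - 4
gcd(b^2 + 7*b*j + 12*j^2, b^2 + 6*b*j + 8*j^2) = b + 4*j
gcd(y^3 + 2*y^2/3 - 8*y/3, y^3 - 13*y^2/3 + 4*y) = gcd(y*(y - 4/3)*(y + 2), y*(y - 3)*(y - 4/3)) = y^2 - 4*y/3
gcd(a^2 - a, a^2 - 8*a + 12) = 1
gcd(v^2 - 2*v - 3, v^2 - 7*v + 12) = v - 3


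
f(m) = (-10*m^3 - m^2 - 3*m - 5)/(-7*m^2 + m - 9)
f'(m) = (14*m - 1)*(-10*m^3 - m^2 - 3*m - 5)/(-7*m^2 + m - 9)^2 + (-30*m^2 - 2*m - 3)/(-7*m^2 + m - 9) = 2*(35*m^4 - 10*m^3 + 124*m^2 - 26*m + 16)/(49*m^4 - 14*m^3 + 127*m^2 - 18*m + 81)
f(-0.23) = 0.44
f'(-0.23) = 0.62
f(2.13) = 2.91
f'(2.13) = 1.54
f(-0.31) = 0.39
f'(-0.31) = 0.73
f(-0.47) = 0.25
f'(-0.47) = 0.96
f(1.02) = 1.29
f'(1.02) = 1.25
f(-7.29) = -9.88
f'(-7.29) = 1.45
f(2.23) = 3.07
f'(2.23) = 1.54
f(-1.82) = -1.69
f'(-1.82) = 1.59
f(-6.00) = -8.00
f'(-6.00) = 1.46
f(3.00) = 4.25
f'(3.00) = 1.52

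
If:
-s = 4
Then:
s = -4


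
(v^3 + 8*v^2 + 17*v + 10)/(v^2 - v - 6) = (v^2 + 6*v + 5)/(v - 3)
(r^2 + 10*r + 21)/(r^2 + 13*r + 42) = (r + 3)/(r + 6)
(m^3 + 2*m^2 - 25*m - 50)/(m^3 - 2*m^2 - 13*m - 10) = (m + 5)/(m + 1)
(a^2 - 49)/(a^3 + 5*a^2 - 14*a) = (a - 7)/(a*(a - 2))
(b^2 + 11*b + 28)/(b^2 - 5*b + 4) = (b^2 + 11*b + 28)/(b^2 - 5*b + 4)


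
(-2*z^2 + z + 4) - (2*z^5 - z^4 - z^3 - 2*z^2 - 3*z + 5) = -2*z^5 + z^4 + z^3 + 4*z - 1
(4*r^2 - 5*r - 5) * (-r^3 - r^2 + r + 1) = -4*r^5 + r^4 + 14*r^3 + 4*r^2 - 10*r - 5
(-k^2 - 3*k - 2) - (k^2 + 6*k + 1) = -2*k^2 - 9*k - 3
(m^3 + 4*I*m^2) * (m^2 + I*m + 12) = m^5 + 5*I*m^4 + 8*m^3 + 48*I*m^2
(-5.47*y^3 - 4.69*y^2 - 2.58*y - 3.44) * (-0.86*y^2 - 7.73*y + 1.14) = 4.7042*y^5 + 46.3165*y^4 + 32.2367*y^3 + 17.5552*y^2 + 23.65*y - 3.9216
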